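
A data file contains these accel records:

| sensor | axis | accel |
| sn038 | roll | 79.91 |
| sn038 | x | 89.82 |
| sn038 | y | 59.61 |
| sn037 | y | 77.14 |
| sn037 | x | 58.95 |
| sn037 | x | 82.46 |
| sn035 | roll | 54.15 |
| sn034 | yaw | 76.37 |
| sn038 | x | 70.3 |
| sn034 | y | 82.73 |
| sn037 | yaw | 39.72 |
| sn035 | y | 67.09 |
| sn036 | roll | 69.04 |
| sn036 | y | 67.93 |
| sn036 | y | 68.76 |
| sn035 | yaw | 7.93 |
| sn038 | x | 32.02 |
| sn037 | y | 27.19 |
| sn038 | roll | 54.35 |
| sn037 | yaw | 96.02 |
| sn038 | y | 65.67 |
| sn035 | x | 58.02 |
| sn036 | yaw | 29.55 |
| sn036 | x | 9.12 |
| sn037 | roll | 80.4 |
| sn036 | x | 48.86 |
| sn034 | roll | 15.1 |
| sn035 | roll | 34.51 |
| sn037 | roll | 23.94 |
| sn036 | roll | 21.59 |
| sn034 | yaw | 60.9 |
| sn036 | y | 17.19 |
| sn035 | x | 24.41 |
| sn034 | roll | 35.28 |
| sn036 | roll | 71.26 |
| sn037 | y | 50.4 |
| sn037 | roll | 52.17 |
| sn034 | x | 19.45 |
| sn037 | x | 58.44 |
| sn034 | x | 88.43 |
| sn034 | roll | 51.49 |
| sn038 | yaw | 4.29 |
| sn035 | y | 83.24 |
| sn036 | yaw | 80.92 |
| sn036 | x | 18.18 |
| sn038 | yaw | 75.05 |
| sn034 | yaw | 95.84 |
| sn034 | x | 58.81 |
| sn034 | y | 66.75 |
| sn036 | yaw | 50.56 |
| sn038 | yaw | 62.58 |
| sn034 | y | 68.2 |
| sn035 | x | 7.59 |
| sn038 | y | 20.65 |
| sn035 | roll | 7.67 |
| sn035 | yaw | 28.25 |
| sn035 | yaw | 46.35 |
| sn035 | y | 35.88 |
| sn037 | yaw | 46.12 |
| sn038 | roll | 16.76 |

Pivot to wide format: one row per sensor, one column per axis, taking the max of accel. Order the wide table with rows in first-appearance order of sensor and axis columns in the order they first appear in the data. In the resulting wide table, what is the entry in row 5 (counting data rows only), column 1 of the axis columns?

With rows in first-appearance order of sensor, row 5 is sensor=sn036. axis columns in first-appearance order: roll, x, y, yaw; column 1 is roll.
Long rows with sensor=sn036, axis=roll: max(69.04, 21.59, 71.26) = 71.26.

71.26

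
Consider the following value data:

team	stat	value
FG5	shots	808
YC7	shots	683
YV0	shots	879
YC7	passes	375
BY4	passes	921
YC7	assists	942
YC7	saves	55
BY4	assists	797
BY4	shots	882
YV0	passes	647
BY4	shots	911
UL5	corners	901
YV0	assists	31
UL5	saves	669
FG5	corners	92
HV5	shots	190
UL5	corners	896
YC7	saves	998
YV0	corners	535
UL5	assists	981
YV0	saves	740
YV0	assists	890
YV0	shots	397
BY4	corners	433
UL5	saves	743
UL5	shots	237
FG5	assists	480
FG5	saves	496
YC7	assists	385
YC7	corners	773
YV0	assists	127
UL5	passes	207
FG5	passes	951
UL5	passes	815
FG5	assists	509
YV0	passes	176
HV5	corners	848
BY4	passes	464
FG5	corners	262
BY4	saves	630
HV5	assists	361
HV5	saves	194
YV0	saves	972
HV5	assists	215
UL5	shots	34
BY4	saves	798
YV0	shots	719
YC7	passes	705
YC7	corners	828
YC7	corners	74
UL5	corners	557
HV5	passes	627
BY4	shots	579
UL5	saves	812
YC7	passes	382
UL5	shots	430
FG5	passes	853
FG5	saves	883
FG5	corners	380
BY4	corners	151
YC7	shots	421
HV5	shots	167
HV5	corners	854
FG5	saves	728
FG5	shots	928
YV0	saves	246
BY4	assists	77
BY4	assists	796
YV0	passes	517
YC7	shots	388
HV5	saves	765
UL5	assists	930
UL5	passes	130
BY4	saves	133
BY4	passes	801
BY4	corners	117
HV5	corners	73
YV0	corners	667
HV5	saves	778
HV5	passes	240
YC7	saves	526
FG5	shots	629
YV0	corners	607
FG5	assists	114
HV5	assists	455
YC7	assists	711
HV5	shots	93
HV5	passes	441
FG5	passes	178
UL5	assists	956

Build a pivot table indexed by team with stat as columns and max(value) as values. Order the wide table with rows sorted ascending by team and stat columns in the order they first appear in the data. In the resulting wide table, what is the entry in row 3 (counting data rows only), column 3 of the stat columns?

455

With rows sorted ascending by team, row 3 is team=HV5. stat columns in first-appearance order: shots, passes, assists, saves, corners; column 3 is assists.
Long rows with team=HV5, stat=assists: max(361, 215, 455) = 455.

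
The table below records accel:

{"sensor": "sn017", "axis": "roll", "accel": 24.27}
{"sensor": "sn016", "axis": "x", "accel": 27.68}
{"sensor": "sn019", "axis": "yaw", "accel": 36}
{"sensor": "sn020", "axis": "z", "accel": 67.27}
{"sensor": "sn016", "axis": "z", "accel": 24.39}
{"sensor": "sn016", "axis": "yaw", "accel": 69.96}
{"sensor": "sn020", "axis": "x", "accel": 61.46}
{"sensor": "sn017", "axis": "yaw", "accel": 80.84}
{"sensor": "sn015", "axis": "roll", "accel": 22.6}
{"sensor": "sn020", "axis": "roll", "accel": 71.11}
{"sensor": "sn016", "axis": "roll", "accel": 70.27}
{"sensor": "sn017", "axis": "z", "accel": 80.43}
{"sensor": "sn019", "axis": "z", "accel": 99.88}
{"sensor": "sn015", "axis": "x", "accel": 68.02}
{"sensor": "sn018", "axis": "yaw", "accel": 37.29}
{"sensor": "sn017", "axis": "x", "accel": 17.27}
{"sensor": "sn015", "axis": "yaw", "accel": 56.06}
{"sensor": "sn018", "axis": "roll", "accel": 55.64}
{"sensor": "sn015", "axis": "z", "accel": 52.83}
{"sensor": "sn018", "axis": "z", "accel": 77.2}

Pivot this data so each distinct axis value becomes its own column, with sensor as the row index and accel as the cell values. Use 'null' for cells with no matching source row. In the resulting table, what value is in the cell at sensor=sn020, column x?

61.46

The long row with sensor=sn020, axis=x has accel=61.46.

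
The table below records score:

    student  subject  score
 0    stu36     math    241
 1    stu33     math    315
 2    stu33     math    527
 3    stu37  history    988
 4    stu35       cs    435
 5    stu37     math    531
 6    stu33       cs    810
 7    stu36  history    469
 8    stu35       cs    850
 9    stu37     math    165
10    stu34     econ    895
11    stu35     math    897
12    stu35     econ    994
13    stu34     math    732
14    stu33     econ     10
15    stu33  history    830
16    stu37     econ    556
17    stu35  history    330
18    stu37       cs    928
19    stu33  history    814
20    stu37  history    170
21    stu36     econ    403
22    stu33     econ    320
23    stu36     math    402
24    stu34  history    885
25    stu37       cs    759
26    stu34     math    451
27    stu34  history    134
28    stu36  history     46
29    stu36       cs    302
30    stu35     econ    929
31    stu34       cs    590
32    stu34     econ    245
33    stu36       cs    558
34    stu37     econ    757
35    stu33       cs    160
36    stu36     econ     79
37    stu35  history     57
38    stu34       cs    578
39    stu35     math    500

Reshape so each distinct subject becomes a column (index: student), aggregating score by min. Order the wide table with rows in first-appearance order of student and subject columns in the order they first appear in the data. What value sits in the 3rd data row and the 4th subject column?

556

With rows in first-appearance order of student, row 3 is student=stu37. subject columns in first-appearance order: math, history, cs, econ; column 4 is econ.
Long rows with student=stu37, subject=econ: min(556, 757) = 556.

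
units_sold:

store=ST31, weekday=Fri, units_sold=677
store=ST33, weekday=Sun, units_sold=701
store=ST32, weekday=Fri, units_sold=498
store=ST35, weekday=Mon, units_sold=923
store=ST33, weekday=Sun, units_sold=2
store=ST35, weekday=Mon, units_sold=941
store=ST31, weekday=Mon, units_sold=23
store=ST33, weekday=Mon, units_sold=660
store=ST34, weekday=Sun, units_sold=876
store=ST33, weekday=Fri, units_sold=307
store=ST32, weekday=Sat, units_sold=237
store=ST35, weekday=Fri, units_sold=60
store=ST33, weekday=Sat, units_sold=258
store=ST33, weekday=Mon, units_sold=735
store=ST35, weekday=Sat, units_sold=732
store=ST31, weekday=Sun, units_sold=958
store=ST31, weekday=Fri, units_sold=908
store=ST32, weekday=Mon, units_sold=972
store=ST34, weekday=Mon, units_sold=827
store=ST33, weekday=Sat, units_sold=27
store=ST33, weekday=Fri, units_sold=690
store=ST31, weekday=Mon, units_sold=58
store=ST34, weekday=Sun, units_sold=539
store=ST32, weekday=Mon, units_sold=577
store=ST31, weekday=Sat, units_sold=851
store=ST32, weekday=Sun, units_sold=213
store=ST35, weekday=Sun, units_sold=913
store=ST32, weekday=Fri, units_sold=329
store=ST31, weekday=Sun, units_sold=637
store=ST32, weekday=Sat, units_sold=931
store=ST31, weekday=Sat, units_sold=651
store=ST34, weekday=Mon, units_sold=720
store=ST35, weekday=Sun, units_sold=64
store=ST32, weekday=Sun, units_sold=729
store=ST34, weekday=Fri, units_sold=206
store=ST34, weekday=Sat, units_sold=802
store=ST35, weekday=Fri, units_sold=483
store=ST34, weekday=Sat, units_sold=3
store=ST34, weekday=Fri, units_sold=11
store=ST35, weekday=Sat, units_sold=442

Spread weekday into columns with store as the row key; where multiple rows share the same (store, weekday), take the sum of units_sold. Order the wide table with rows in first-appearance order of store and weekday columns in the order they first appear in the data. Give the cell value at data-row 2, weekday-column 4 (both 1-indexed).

With rows in first-appearance order of store, row 2 is store=ST33. weekday columns in first-appearance order: Fri, Sun, Mon, Sat; column 4 is Sat.
Long rows with store=ST33, weekday=Sat: 258 + 27 = 285.

285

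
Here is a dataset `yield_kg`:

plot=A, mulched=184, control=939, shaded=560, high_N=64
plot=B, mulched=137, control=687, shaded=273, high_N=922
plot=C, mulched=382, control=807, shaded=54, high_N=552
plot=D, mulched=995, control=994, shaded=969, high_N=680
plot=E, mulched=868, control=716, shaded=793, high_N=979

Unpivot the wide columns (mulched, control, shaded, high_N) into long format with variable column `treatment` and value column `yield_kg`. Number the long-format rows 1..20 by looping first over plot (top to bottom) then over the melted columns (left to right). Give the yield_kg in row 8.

20 rows total (5 × 4). Row 8: index ⌊(8-1)/4⌋ = 1 into plot → B; (8-1) mod 4 = 3 into the melted columns → high_N.
So row 8 is (B, high_N, 922); yield_kg = 922.

922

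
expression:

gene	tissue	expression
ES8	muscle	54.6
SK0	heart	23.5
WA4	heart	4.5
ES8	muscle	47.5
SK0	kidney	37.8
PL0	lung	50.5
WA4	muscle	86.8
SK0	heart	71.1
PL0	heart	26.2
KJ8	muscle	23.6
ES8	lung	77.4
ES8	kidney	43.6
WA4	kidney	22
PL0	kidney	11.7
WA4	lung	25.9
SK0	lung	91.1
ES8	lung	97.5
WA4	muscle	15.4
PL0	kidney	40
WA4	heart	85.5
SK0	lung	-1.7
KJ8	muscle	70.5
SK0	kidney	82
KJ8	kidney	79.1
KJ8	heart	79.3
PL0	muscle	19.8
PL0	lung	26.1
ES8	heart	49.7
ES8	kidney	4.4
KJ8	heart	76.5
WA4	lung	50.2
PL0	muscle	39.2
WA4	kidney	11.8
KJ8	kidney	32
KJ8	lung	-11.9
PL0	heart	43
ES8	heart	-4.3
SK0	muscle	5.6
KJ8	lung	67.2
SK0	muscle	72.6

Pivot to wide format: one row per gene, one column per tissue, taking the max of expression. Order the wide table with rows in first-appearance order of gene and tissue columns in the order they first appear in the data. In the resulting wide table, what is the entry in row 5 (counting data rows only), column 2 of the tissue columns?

79.3

With rows in first-appearance order of gene, row 5 is gene=KJ8. tissue columns in first-appearance order: muscle, heart, kidney, lung; column 2 is heart.
Long rows with gene=KJ8, tissue=heart: max(79.3, 76.5) = 79.3.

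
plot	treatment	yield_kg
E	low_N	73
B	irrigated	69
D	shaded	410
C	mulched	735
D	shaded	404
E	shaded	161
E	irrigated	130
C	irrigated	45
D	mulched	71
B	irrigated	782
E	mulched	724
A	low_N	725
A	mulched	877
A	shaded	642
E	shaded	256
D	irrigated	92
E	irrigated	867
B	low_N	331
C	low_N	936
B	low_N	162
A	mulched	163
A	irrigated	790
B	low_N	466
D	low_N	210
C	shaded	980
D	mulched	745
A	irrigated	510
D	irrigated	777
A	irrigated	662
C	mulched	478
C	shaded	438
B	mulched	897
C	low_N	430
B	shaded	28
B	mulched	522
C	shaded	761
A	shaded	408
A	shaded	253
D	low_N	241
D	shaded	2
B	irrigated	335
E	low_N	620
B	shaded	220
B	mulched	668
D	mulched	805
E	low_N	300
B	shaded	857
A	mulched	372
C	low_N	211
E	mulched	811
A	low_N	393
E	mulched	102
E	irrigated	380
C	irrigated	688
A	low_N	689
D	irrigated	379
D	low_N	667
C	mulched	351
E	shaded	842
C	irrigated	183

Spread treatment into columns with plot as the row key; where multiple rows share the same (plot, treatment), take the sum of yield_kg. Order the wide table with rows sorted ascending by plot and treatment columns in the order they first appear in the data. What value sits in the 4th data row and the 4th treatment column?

With rows sorted ascending by plot, row 4 is plot=D. treatment columns in first-appearance order: low_N, irrigated, shaded, mulched; column 4 is mulched.
Long rows with plot=D, treatment=mulched: 71 + 745 + 805 = 1621.

1621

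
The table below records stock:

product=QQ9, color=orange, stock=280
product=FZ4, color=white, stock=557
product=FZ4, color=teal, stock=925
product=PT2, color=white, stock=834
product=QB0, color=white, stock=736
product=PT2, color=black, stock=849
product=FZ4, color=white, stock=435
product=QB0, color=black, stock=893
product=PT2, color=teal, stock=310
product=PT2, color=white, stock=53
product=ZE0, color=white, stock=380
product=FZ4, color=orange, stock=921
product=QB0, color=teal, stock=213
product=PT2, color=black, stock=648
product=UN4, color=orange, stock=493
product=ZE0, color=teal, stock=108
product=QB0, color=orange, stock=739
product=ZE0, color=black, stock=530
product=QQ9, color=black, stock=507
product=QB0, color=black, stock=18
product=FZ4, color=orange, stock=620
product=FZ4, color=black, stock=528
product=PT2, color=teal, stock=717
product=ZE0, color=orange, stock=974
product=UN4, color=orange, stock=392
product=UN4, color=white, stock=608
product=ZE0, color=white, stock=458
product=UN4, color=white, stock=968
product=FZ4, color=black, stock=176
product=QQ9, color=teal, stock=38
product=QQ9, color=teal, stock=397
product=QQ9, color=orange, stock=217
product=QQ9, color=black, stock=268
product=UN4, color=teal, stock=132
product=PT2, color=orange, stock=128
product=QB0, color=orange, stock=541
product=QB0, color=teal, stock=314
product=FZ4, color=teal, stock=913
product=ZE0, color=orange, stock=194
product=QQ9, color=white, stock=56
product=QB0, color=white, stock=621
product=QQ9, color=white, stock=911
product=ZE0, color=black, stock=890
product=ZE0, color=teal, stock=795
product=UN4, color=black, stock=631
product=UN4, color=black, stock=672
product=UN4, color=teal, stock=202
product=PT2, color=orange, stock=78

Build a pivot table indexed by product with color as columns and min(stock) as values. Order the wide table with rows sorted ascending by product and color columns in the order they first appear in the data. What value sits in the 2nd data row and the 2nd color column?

With rows sorted ascending by product, row 2 is product=PT2. color columns in first-appearance order: orange, white, teal, black; column 2 is white.
Long rows with product=PT2, color=white: min(834, 53) = 53.

53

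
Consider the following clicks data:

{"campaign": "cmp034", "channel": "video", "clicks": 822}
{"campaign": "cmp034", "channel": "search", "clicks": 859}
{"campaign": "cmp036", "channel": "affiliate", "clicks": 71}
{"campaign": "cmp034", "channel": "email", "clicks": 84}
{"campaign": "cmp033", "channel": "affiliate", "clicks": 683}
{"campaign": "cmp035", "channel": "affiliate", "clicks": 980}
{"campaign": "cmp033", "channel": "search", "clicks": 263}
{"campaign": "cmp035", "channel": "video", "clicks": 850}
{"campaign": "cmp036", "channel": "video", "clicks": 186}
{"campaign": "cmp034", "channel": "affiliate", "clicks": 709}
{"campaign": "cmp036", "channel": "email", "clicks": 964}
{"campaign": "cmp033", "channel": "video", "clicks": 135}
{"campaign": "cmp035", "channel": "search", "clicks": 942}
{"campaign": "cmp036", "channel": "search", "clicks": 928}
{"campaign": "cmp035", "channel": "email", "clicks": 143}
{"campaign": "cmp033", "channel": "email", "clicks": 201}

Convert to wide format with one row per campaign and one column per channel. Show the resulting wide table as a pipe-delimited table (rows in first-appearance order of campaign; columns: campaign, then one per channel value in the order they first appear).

Columns: campaign plus the 4 distinct channel values (video, search, affiliate, email).
For example, row cmp034 column video takes clicks=822 from the long row (cmp034, video).

| campaign | video | search | affiliate | email |
| cmp034 | 822 | 859 | 709 | 84 |
| cmp036 | 186 | 928 | 71 | 964 |
| cmp033 | 135 | 263 | 683 | 201 |
| cmp035 | 850 | 942 | 980 | 143 |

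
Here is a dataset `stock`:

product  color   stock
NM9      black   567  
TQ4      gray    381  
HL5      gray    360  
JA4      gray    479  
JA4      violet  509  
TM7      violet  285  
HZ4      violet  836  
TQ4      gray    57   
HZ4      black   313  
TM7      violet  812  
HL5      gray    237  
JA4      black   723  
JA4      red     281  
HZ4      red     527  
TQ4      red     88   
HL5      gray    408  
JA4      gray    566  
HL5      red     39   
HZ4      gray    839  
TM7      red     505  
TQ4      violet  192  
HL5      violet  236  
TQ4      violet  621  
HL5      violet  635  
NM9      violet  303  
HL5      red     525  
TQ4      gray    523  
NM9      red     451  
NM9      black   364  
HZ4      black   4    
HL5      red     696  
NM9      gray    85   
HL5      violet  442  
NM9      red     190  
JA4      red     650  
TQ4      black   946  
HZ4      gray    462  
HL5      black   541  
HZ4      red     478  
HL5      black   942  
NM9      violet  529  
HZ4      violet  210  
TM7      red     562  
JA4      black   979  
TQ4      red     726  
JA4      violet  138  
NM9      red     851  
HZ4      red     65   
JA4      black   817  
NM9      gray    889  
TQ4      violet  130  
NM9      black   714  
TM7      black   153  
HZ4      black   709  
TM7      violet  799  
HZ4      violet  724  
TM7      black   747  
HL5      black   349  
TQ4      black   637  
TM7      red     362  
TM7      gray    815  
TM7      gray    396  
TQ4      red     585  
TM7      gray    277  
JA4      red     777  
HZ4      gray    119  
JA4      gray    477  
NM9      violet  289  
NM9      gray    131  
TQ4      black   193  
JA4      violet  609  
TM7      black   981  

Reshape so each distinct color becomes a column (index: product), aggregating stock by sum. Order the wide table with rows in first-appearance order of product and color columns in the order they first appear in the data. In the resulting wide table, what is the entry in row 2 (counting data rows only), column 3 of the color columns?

943

With rows in first-appearance order of product, row 2 is product=TQ4. color columns in first-appearance order: black, gray, violet, red; column 3 is violet.
Long rows with product=TQ4, color=violet: 192 + 621 + 130 = 943.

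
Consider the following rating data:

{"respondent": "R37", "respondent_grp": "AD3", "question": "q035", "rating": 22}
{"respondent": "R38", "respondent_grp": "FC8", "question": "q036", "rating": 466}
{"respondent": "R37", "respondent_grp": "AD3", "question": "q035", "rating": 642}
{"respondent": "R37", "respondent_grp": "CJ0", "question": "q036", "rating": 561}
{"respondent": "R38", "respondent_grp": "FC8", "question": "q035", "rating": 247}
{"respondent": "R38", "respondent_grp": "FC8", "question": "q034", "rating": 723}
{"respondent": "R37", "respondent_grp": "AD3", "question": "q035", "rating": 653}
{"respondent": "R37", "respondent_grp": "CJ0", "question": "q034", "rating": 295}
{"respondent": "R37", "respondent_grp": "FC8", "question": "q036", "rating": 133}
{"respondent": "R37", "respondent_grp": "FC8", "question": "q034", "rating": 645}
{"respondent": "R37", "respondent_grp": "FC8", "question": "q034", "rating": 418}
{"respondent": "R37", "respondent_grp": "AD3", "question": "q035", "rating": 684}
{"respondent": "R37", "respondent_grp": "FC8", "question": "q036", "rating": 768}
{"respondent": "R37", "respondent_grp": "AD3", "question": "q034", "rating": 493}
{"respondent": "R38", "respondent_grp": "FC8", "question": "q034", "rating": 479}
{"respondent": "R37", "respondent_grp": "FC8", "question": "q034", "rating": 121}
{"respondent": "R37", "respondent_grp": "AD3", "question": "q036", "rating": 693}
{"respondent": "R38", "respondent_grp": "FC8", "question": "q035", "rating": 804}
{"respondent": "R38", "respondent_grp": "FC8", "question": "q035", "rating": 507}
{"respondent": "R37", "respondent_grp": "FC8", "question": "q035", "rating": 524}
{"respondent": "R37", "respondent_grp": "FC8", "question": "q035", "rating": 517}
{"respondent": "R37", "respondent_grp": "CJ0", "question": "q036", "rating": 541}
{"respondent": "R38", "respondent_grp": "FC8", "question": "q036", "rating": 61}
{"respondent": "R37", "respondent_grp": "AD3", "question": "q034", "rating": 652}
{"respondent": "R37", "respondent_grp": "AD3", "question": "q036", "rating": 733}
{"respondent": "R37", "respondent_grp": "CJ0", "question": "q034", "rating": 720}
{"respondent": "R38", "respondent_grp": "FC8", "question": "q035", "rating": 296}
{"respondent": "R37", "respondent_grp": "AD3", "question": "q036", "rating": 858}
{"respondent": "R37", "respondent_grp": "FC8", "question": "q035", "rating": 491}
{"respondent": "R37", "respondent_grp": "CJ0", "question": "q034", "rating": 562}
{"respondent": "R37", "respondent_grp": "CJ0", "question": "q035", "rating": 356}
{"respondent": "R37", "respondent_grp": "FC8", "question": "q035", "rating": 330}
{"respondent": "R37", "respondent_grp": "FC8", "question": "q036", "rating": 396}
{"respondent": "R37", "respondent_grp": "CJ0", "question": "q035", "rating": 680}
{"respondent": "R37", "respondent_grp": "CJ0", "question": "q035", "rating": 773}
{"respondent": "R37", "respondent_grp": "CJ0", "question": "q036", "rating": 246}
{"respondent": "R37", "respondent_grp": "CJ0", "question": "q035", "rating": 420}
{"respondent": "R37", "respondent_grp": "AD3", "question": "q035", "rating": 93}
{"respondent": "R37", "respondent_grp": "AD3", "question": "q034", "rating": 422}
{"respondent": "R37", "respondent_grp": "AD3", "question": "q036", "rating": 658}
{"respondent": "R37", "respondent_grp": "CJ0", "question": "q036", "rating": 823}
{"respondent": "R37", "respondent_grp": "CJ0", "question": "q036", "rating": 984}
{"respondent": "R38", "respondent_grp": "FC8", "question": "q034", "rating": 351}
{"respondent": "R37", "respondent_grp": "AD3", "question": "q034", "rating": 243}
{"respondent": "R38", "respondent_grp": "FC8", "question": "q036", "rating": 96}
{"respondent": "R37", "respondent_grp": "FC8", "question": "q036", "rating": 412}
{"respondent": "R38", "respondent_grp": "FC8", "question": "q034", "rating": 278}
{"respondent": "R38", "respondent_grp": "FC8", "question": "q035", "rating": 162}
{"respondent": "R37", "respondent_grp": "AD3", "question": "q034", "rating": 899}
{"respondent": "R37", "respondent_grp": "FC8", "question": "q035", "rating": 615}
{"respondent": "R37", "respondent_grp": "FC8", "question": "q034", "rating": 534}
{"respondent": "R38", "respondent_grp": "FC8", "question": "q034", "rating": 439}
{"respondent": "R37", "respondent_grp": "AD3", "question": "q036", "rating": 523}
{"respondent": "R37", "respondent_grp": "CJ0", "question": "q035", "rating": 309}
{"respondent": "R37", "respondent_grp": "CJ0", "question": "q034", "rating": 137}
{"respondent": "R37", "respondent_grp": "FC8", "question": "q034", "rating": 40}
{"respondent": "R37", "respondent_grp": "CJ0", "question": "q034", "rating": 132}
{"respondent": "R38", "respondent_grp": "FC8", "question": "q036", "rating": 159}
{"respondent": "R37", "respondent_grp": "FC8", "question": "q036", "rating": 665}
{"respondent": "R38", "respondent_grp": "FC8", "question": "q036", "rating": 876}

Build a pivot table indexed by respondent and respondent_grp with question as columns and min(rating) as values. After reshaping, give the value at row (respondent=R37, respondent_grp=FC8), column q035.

330

Rows with respondent=R37, respondent_grp=FC8 and question=q035: rating values are 524, 517, 491, 330, 615.
min(524, 517, 491, 330, 615) = 330.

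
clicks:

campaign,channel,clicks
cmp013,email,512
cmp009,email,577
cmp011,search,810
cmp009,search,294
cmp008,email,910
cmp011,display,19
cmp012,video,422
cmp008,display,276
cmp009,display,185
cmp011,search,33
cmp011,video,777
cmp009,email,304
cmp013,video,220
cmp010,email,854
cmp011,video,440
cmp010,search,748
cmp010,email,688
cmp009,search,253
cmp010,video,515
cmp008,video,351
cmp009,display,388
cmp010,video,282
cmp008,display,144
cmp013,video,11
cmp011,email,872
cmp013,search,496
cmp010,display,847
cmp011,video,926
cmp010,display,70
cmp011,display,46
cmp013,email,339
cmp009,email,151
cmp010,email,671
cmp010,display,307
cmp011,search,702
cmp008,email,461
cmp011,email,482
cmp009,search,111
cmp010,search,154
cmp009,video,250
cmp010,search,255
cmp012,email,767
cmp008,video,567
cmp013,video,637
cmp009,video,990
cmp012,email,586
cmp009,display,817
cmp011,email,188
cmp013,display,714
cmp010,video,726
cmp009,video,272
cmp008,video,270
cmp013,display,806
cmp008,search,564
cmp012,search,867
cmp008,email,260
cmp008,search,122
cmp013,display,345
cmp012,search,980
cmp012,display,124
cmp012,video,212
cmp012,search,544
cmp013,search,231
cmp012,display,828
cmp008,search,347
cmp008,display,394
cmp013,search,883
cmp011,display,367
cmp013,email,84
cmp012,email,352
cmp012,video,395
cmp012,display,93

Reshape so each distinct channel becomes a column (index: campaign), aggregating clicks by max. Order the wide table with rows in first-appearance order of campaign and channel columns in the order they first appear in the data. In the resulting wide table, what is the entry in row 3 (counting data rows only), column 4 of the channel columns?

With rows in first-appearance order of campaign, row 3 is campaign=cmp011. channel columns in first-appearance order: email, search, display, video; column 4 is video.
Long rows with campaign=cmp011, channel=video: max(777, 440, 926) = 926.

926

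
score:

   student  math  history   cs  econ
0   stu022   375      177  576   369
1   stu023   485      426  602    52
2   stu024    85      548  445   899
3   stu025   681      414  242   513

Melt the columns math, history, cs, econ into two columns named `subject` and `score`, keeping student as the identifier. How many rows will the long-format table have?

16

4 student values × 4 melted columns = 16 rows.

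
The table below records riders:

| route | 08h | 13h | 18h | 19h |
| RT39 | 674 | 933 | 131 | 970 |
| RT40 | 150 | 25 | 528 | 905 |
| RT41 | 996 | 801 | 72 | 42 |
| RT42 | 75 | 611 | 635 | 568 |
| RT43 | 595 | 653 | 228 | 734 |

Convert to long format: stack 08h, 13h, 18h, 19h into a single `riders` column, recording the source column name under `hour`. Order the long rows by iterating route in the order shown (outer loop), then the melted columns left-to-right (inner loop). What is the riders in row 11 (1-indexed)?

72

20 rows total (5 × 4). Row 11: index ⌊(11-1)/4⌋ = 2 into route → RT41; (11-1) mod 4 = 2 into the melted columns → 18h.
So row 11 is (RT41, 18h, 72); riders = 72.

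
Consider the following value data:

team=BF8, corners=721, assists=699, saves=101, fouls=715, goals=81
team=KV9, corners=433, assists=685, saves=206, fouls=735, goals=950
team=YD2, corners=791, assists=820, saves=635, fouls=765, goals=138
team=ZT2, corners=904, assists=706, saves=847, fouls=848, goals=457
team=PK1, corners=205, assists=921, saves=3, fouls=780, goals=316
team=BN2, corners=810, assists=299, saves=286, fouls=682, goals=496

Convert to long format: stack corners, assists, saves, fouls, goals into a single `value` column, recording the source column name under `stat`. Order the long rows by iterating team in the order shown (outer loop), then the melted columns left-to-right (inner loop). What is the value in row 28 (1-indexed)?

286

30 rows total (6 × 5). Row 28: index ⌊(28-1)/5⌋ = 5 into team → BN2; (28-1) mod 5 = 2 into the melted columns → saves.
So row 28 is (BN2, saves, 286); value = 286.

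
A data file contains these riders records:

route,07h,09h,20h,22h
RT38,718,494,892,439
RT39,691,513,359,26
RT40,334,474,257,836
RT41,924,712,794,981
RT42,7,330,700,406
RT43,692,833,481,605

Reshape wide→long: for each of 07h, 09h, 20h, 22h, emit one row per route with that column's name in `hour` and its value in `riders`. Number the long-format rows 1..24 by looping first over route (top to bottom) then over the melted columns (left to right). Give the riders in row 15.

794

24 rows total (6 × 4). Row 15: index ⌊(15-1)/4⌋ = 3 into route → RT41; (15-1) mod 4 = 2 into the melted columns → 20h.
So row 15 is (RT41, 20h, 794); riders = 794.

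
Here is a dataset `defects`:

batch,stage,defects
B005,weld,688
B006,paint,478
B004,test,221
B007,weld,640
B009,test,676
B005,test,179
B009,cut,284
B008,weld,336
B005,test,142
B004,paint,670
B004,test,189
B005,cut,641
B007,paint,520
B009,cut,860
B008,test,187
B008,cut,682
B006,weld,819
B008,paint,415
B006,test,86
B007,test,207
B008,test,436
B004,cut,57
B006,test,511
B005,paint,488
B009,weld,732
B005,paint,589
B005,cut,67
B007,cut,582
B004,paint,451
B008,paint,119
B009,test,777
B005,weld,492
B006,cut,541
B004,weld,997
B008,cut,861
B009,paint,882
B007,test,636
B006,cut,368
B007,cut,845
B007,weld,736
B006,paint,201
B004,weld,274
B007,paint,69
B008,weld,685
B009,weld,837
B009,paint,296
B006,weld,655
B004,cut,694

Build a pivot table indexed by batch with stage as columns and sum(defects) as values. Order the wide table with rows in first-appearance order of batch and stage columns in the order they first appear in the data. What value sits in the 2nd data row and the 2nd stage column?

679

With rows in first-appearance order of batch, row 2 is batch=B006. stage columns in first-appearance order: weld, paint, test, cut; column 2 is paint.
Long rows with batch=B006, stage=paint: 478 + 201 = 679.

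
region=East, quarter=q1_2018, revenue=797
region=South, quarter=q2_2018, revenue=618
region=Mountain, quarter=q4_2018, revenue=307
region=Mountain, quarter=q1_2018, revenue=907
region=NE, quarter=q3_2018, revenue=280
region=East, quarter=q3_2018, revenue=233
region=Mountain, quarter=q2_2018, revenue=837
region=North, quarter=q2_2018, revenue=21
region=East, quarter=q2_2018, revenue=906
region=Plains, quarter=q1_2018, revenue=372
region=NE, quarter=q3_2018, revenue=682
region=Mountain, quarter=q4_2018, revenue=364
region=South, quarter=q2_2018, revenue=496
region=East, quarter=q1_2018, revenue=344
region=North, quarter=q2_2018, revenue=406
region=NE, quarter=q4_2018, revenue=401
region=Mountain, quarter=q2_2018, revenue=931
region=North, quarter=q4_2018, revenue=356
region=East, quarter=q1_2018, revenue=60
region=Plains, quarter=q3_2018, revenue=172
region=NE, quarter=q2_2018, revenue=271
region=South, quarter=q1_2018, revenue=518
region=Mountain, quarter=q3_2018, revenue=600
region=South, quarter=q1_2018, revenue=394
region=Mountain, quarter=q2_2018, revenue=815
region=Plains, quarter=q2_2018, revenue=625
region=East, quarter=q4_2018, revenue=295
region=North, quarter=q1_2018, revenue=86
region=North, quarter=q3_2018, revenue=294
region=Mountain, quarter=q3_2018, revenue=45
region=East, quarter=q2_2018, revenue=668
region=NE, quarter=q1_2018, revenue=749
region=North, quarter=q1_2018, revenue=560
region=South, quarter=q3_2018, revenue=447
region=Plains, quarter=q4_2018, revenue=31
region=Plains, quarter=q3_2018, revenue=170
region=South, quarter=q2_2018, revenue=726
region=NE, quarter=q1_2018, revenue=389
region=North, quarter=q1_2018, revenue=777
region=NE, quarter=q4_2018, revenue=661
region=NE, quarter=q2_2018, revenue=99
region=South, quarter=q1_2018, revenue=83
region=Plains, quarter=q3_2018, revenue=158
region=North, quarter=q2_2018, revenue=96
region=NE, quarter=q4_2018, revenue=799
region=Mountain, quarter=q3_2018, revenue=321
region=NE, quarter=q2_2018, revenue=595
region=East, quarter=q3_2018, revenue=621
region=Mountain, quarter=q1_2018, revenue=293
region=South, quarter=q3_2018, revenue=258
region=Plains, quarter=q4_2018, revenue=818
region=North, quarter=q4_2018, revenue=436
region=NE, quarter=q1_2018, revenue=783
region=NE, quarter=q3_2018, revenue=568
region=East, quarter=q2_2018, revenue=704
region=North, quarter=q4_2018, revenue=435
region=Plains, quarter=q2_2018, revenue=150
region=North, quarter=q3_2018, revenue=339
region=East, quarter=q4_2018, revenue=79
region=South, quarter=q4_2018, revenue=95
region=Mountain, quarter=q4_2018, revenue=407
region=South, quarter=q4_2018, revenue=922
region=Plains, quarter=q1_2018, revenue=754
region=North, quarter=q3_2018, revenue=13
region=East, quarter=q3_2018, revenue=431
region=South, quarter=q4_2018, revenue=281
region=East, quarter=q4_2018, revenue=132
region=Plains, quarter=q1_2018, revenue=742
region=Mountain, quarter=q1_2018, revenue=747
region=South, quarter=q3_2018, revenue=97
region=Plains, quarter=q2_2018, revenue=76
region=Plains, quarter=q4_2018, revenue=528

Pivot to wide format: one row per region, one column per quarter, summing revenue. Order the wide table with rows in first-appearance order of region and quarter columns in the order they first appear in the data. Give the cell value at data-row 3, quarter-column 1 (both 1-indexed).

With rows in first-appearance order of region, row 3 is region=Mountain. quarter columns in first-appearance order: q1_2018, q2_2018, q4_2018, q3_2018; column 1 is q1_2018.
Long rows with region=Mountain, quarter=q1_2018: 907 + 293 + 747 = 1947.

1947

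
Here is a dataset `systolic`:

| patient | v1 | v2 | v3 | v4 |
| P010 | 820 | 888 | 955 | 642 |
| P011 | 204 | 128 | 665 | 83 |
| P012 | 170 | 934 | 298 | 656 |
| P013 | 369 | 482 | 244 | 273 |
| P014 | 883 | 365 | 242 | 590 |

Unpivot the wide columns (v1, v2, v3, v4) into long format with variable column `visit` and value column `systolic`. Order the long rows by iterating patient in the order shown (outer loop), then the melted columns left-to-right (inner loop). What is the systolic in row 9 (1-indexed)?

170

20 rows total (5 × 4). Row 9: index ⌊(9-1)/4⌋ = 2 into patient → P012; (9-1) mod 4 = 0 into the melted columns → v1.
So row 9 is (P012, v1, 170); systolic = 170.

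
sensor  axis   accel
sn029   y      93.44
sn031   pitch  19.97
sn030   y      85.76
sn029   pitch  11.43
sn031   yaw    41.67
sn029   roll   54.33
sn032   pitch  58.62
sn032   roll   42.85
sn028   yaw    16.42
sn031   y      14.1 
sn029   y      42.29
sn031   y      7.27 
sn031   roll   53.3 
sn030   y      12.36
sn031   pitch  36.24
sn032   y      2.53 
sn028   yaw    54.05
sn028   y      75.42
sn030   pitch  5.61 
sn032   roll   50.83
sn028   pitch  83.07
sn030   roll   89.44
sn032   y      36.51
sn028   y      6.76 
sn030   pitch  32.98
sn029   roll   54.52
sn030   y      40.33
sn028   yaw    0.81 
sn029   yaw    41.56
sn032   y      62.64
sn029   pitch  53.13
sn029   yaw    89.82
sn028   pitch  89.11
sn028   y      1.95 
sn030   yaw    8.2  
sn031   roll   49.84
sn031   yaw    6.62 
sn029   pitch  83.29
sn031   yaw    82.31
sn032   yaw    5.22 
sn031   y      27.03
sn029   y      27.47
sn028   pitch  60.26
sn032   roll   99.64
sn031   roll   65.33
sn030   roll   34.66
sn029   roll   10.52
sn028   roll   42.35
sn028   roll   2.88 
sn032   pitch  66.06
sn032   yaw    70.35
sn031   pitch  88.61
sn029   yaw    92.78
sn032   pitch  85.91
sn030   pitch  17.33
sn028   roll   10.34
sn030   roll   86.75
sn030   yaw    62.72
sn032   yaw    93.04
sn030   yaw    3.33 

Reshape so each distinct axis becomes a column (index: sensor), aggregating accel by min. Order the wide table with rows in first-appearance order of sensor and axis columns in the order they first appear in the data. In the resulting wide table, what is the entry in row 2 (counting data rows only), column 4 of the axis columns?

With rows in first-appearance order of sensor, row 2 is sensor=sn031. axis columns in first-appearance order: y, pitch, yaw, roll; column 4 is roll.
Long rows with sensor=sn031, axis=roll: min(53.3, 49.84, 65.33) = 49.84.

49.84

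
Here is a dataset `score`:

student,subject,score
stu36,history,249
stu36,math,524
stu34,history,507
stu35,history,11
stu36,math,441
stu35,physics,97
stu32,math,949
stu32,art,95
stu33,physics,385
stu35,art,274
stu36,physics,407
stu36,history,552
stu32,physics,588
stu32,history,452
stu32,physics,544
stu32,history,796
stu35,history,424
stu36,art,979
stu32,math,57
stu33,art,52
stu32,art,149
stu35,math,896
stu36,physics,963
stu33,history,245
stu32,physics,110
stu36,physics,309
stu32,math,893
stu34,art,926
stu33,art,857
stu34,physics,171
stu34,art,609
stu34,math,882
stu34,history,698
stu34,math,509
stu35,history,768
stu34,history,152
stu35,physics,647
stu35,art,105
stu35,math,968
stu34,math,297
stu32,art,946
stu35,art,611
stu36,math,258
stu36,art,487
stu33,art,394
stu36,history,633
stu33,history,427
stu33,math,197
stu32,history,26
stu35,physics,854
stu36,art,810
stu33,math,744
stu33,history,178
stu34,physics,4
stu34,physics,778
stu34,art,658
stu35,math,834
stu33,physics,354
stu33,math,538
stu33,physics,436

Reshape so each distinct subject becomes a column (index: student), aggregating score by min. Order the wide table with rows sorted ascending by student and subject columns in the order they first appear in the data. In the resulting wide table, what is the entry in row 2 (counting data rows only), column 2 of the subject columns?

197

With rows sorted ascending by student, row 2 is student=stu33. subject columns in first-appearance order: history, math, physics, art; column 2 is math.
Long rows with student=stu33, subject=math: min(197, 744, 538) = 197.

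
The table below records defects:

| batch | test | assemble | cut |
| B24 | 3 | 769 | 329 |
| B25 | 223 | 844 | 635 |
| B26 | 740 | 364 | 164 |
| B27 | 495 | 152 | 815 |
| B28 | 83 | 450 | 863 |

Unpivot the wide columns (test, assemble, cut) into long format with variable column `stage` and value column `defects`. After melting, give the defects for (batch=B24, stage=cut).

329

Unpivoting turns each (batch, wide-column) pair into one long row.
The wide cell at row B24, column cut holds 329, so the long row (B24, cut) has defects=329.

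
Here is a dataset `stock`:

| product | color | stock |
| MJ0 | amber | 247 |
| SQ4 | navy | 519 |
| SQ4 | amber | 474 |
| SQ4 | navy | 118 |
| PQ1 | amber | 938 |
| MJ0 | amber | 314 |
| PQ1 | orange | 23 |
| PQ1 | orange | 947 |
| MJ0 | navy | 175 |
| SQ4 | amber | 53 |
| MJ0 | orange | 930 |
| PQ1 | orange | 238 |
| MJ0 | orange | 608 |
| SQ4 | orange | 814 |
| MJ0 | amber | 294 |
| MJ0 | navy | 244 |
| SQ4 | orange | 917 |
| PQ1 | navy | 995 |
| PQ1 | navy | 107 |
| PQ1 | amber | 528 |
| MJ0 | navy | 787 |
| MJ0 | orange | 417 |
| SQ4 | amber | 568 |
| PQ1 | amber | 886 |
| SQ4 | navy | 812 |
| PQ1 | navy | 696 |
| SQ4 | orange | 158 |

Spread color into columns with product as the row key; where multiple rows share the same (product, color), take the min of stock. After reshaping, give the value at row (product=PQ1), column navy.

107

Rows with product=PQ1 and color=navy: stock values are 995, 107, 696.
min(995, 107, 696) = 107.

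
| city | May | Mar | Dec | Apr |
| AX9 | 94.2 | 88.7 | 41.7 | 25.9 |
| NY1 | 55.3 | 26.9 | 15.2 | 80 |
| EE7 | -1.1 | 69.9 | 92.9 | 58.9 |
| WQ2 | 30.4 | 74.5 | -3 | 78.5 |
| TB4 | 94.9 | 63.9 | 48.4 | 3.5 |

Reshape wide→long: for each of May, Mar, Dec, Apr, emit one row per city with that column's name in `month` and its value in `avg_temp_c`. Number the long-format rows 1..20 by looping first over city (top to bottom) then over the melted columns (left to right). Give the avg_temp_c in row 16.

20 rows total (5 × 4). Row 16: index ⌊(16-1)/4⌋ = 3 into city → WQ2; (16-1) mod 4 = 3 into the melted columns → Apr.
So row 16 is (WQ2, Apr, 78.5); avg_temp_c = 78.5.

78.5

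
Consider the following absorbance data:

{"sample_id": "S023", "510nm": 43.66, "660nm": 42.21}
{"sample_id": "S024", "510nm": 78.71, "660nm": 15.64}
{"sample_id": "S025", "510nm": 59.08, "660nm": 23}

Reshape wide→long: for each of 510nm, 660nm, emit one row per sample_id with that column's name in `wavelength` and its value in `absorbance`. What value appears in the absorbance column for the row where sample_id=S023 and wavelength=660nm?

42.21

Unpivoting turns each (sample_id, wide-column) pair into one long row.
The wide cell at row S023, column 660nm holds 42.21, so the long row (S023, 660nm) has absorbance=42.21.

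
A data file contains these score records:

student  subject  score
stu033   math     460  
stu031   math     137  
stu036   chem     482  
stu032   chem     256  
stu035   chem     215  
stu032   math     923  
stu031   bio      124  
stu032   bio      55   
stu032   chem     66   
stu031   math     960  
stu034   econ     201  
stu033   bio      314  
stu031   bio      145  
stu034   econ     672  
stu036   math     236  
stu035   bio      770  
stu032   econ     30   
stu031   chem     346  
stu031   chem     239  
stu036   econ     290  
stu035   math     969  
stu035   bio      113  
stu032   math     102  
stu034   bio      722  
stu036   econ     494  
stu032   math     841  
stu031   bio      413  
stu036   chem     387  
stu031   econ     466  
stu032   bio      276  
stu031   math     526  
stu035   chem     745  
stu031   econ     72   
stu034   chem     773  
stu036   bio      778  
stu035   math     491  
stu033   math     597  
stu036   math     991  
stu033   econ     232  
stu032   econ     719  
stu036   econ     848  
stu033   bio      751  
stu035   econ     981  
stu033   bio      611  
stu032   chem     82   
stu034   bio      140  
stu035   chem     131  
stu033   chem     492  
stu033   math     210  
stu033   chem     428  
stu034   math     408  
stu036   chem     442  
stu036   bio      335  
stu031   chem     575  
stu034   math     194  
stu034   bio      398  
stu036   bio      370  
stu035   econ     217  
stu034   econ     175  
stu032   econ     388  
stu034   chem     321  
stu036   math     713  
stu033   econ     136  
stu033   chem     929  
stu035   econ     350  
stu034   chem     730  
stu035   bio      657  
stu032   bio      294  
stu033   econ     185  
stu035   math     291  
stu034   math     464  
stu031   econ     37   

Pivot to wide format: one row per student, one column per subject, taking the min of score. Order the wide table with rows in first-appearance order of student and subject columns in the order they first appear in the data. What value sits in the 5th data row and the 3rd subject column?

113

With rows in first-appearance order of student, row 5 is student=stu035. subject columns in first-appearance order: math, chem, bio, econ; column 3 is bio.
Long rows with student=stu035, subject=bio: min(770, 113, 657) = 113.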